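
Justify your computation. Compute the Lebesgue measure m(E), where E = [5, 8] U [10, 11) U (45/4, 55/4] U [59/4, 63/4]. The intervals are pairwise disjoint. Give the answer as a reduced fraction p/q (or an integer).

For pairwise disjoint intervals, m(union_i I_i) = sum_i m(I_i),
and m is invariant under swapping open/closed endpoints (single points have measure 0).
So m(E) = sum_i (b_i - a_i).
  I_1 has length 8 - 5 = 3.
  I_2 has length 11 - 10 = 1.
  I_3 has length 55/4 - 45/4 = 5/2.
  I_4 has length 63/4 - 59/4 = 1.
Summing:
  m(E) = 3 + 1 + 5/2 + 1 = 15/2.

15/2


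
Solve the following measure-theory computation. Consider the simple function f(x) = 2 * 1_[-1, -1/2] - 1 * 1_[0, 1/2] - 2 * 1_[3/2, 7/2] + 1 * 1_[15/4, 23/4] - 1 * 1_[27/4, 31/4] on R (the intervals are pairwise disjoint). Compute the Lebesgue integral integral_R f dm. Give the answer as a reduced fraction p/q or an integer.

For a simple function f = sum_i c_i * 1_{A_i} with disjoint A_i,
  integral f dm = sum_i c_i * m(A_i).
Lengths of the A_i:
  m(A_1) = -1/2 - (-1) = 1/2.
  m(A_2) = 1/2 - 0 = 1/2.
  m(A_3) = 7/2 - 3/2 = 2.
  m(A_4) = 23/4 - 15/4 = 2.
  m(A_5) = 31/4 - 27/4 = 1.
Contributions c_i * m(A_i):
  (2) * (1/2) = 1.
  (-1) * (1/2) = -1/2.
  (-2) * (2) = -4.
  (1) * (2) = 2.
  (-1) * (1) = -1.
Total: 1 - 1/2 - 4 + 2 - 1 = -5/2.

-5/2


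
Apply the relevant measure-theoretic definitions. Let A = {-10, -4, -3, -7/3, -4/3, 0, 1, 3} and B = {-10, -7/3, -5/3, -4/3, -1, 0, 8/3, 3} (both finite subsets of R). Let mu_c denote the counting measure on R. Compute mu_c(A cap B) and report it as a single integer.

Counting measure on a finite set equals cardinality. mu_c(A cap B) = |A cap B| (elements appearing in both).
Enumerating the elements of A that also lie in B gives 5 element(s).
So mu_c(A cap B) = 5.

5


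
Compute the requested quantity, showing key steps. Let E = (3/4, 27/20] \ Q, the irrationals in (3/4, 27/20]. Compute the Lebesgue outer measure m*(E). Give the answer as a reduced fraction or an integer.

The interval I = (3/4, 27/20] has m(I) = 27/20 - 3/4 = 3/5 (endpoints are measure-zero, so open/closed/half-open agree). Write I = (I cap Q) u (I \ Q). The rationals in I are countable, so m*(I cap Q) = 0 (cover each rational by intervals whose total length is arbitrarily small). By countable subadditivity m*(I) <= m*(I cap Q) + m*(I \ Q), hence m*(I \ Q) >= m(I) = 3/5. The reverse inequality m*(I \ Q) <= m*(I) = 3/5 is trivial since (I \ Q) is a subset of I. Therefore m*(I \ Q) = 3/5.

3/5


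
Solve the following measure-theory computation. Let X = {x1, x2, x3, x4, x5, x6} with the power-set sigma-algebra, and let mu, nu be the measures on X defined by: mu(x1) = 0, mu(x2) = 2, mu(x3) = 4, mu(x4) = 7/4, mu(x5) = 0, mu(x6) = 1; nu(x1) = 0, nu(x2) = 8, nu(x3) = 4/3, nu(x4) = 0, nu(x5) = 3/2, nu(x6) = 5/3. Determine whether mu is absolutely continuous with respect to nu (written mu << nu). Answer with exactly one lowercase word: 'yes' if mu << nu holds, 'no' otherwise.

mu << nu means: every nu-null measurable set is also mu-null; equivalently, for every atom x, if nu({x}) = 0 then mu({x}) = 0.
Checking each atom:
  x1: nu = 0, mu = 0 -> consistent with mu << nu.
  x2: nu = 8 > 0 -> no constraint.
  x3: nu = 4/3 > 0 -> no constraint.
  x4: nu = 0, mu = 7/4 > 0 -> violates mu << nu.
  x5: nu = 3/2 > 0 -> no constraint.
  x6: nu = 5/3 > 0 -> no constraint.
The atom(s) x4 violate the condition (nu = 0 but mu > 0). Therefore mu is NOT absolutely continuous w.r.t. nu.

no


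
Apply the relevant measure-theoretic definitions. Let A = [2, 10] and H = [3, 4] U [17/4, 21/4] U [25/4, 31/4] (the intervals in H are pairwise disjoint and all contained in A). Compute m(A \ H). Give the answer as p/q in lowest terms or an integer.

The ambient interval has length m(A) = 10 - 2 = 8.
Since the holes are disjoint and sit inside A, by finite additivity
  m(H) = sum_i (b_i - a_i), and m(A \ H) = m(A) - m(H).
Computing the hole measures:
  m(H_1) = 4 - 3 = 1.
  m(H_2) = 21/4 - 17/4 = 1.
  m(H_3) = 31/4 - 25/4 = 3/2.
Summed: m(H) = 1 + 1 + 3/2 = 7/2.
So m(A \ H) = 8 - 7/2 = 9/2.

9/2


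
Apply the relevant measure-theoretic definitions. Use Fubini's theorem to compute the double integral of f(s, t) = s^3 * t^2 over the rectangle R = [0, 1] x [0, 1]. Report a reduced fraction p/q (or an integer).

f(s, t) is a tensor product of a function of s and a function of t, and both factors are bounded continuous (hence Lebesgue integrable) on the rectangle, so Fubini's theorem applies:
  integral_R f d(m x m) = (integral_a1^b1 s^3 ds) * (integral_a2^b2 t^2 dt).
Inner integral in s: integral_{0}^{1} s^3 ds = (1^4 - 0^4)/4
  = 1/4.
Inner integral in t: integral_{0}^{1} t^2 dt = (1^3 - 0^3)/3
  = 1/3.
Product: (1/4) * (1/3) = 1/12.

1/12


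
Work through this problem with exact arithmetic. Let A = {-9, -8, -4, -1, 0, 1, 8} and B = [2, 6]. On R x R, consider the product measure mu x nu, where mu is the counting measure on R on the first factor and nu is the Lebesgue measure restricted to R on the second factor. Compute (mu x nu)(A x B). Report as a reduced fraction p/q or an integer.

For a measurable rectangle A x B, the product measure satisfies
  (mu x nu)(A x B) = mu(A) * nu(B).
  mu(A) = 7.
  nu(B) = 4.
  (mu x nu)(A x B) = 7 * 4 = 28.

28


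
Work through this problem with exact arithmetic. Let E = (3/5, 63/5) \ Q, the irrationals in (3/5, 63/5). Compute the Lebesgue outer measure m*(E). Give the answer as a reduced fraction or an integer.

The interval I = (3/5, 63/5) has m(I) = 63/5 - 3/5 = 12 (endpoints are measure-zero, so open/closed/half-open agree). Write I = (I cap Q) u (I \ Q). The rationals in I are countable, so m*(I cap Q) = 0 (cover each rational by intervals whose total length is arbitrarily small). By countable subadditivity m*(I) <= m*(I cap Q) + m*(I \ Q), hence m*(I \ Q) >= m(I) = 12. The reverse inequality m*(I \ Q) <= m*(I) = 12 is trivial since (I \ Q) is a subset of I. Therefore m*(I \ Q) = 12.

12


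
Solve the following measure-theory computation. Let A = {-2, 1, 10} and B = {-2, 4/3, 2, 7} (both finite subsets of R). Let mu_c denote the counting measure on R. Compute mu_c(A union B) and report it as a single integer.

Counting measure on a finite set equals cardinality. By inclusion-exclusion, |A union B| = |A| + |B| - |A cap B|.
|A| = 3, |B| = 4, |A cap B| = 1.
So mu_c(A union B) = 3 + 4 - 1 = 6.

6


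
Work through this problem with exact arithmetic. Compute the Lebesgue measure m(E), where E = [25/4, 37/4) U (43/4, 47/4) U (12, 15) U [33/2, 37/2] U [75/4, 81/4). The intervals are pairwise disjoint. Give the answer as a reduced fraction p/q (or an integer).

For pairwise disjoint intervals, m(union_i I_i) = sum_i m(I_i),
and m is invariant under swapping open/closed endpoints (single points have measure 0).
So m(E) = sum_i (b_i - a_i).
  I_1 has length 37/4 - 25/4 = 3.
  I_2 has length 47/4 - 43/4 = 1.
  I_3 has length 15 - 12 = 3.
  I_4 has length 37/2 - 33/2 = 2.
  I_5 has length 81/4 - 75/4 = 3/2.
Summing:
  m(E) = 3 + 1 + 3 + 2 + 3/2 = 21/2.

21/2


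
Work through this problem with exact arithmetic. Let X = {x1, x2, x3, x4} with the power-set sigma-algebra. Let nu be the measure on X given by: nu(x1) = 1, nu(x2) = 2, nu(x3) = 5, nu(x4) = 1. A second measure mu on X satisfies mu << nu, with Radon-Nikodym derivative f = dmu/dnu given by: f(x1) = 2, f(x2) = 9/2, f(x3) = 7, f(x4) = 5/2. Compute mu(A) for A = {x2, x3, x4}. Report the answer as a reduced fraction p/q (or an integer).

By the defining property of the Radon-Nikodym derivative, for every measurable set A,
  mu(A) = integral_A f dnu.
Since nu is a discrete measure concentrated on the atoms of X, the integral over A reduces to the sum
  mu(A) = sum_{x in A} f(x) * nu({x}).
Computing each term:
  x2: f(x2) * nu(x2) = 9/2 * 2 = 9.
  x3: f(x3) * nu(x3) = 7 * 5 = 35.
  x4: f(x4) * nu(x4) = 5/2 * 1 = 5/2.
Summing: mu(A) = 9 + 35 + 5/2 = 93/2.

93/2


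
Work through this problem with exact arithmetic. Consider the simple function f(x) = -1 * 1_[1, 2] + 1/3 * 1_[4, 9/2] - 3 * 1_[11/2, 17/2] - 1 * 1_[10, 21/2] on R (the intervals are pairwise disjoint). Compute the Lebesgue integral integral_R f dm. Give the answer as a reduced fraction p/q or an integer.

For a simple function f = sum_i c_i * 1_{A_i} with disjoint A_i,
  integral f dm = sum_i c_i * m(A_i).
Lengths of the A_i:
  m(A_1) = 2 - 1 = 1.
  m(A_2) = 9/2 - 4 = 1/2.
  m(A_3) = 17/2 - 11/2 = 3.
  m(A_4) = 21/2 - 10 = 1/2.
Contributions c_i * m(A_i):
  (-1) * (1) = -1.
  (1/3) * (1/2) = 1/6.
  (-3) * (3) = -9.
  (-1) * (1/2) = -1/2.
Total: -1 + 1/6 - 9 - 1/2 = -31/3.

-31/3


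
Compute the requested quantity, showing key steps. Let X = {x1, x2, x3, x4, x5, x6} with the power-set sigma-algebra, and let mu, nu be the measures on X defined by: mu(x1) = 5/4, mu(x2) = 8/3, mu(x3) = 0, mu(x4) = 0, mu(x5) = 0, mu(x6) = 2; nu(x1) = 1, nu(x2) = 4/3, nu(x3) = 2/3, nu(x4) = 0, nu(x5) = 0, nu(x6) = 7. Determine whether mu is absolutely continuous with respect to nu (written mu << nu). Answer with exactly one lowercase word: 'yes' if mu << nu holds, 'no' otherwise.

mu << nu means: every nu-null measurable set is also mu-null; equivalently, for every atom x, if nu({x}) = 0 then mu({x}) = 0.
Checking each atom:
  x1: nu = 1 > 0 -> no constraint.
  x2: nu = 4/3 > 0 -> no constraint.
  x3: nu = 2/3 > 0 -> no constraint.
  x4: nu = 0, mu = 0 -> consistent with mu << nu.
  x5: nu = 0, mu = 0 -> consistent with mu << nu.
  x6: nu = 7 > 0 -> no constraint.
No atom violates the condition. Therefore mu << nu.

yes


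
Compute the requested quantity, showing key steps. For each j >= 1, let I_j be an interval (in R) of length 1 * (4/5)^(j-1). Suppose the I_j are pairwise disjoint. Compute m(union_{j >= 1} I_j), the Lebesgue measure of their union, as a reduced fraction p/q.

By countable additivity of the Lebesgue measure on pairwise disjoint measurable sets,
  m(union_{j >= 1} I_j) = sum_{j >= 1} m(I_j) = sum_{j >= 1} a * r^(j-1),
  with a = 1 and r = 4/5.
Since 0 < r = 4/5 < 1, the geometric series converges:
  sum_{j >= 1} a * r^(j-1) = a / (1 - r).
  = 1 / (1 - 4/5)
  = 1 / (1/5)
  = 5.

5


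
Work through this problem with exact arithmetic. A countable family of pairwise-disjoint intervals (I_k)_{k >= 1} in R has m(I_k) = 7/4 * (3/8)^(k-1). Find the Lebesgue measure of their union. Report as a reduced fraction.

By countable additivity of the Lebesgue measure on pairwise disjoint measurable sets,
  m(union_{k >= 1} I_k) = sum_{k >= 1} m(I_k) = sum_{k >= 1} a * r^(k-1),
  with a = 7/4 and r = 3/8.
Since 0 < r = 3/8 < 1, the geometric series converges:
  sum_{k >= 1} a * r^(k-1) = a / (1 - r).
  = 7/4 / (1 - 3/8)
  = 7/4 / (5/8)
  = 14/5.

14/5


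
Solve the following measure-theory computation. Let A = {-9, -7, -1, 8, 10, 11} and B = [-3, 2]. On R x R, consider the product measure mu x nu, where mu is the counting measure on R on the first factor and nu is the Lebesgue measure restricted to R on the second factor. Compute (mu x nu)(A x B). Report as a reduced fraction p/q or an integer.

For a measurable rectangle A x B, the product measure satisfies
  (mu x nu)(A x B) = mu(A) * nu(B).
  mu(A) = 6.
  nu(B) = 5.
  (mu x nu)(A x B) = 6 * 5 = 30.

30


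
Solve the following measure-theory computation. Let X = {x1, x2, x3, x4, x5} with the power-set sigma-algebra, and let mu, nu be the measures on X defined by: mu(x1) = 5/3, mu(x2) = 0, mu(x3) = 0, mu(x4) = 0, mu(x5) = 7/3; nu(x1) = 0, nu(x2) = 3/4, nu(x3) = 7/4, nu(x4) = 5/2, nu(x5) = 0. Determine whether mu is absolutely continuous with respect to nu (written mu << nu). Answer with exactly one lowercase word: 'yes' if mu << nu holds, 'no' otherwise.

mu << nu means: every nu-null measurable set is also mu-null; equivalently, for every atom x, if nu({x}) = 0 then mu({x}) = 0.
Checking each atom:
  x1: nu = 0, mu = 5/3 > 0 -> violates mu << nu.
  x2: nu = 3/4 > 0 -> no constraint.
  x3: nu = 7/4 > 0 -> no constraint.
  x4: nu = 5/2 > 0 -> no constraint.
  x5: nu = 0, mu = 7/3 > 0 -> violates mu << nu.
The atom(s) x1, x5 violate the condition (nu = 0 but mu > 0). Therefore mu is NOT absolutely continuous w.r.t. nu.

no


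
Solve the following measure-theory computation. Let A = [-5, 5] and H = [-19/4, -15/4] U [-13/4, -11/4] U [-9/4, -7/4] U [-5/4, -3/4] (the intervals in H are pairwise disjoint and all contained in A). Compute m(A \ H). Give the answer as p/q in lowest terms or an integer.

The ambient interval has length m(A) = 5 - (-5) = 10.
Since the holes are disjoint and sit inside A, by finite additivity
  m(H) = sum_i (b_i - a_i), and m(A \ H) = m(A) - m(H).
Computing the hole measures:
  m(H_1) = -15/4 - (-19/4) = 1.
  m(H_2) = -11/4 - (-13/4) = 1/2.
  m(H_3) = -7/4 - (-9/4) = 1/2.
  m(H_4) = -3/4 - (-5/4) = 1/2.
Summed: m(H) = 1 + 1/2 + 1/2 + 1/2 = 5/2.
So m(A \ H) = 10 - 5/2 = 15/2.

15/2


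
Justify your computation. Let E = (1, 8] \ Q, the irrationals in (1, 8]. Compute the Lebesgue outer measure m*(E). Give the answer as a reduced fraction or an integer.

The interval I = (1, 8] has m(I) = 8 - 1 = 7 (endpoints are measure-zero, so open/closed/half-open agree). Write I = (I cap Q) u (I \ Q). The rationals in I are countable, so m*(I cap Q) = 0 (cover each rational by intervals whose total length is arbitrarily small). By countable subadditivity m*(I) <= m*(I cap Q) + m*(I \ Q), hence m*(I \ Q) >= m(I) = 7. The reverse inequality m*(I \ Q) <= m*(I) = 7 is trivial since (I \ Q) is a subset of I. Therefore m*(I \ Q) = 7.

7


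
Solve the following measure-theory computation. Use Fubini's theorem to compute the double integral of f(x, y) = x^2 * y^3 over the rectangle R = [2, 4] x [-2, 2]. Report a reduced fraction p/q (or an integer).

f(x, y) is a tensor product of a function of x and a function of y, and both factors are bounded continuous (hence Lebesgue integrable) on the rectangle, so Fubini's theorem applies:
  integral_R f d(m x m) = (integral_a1^b1 x^2 dx) * (integral_a2^b2 y^3 dy).
Inner integral in x: integral_{2}^{4} x^2 dx = (4^3 - 2^3)/3
  = 56/3.
Inner integral in y: integral_{-2}^{2} y^3 dy = (2^4 - (-2)^4)/4
  = 0.
Product: (56/3) * (0) = 0.

0


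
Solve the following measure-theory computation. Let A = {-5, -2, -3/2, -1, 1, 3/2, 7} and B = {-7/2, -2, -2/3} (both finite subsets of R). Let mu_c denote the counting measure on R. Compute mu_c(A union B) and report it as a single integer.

Counting measure on a finite set equals cardinality. By inclusion-exclusion, |A union B| = |A| + |B| - |A cap B|.
|A| = 7, |B| = 3, |A cap B| = 1.
So mu_c(A union B) = 7 + 3 - 1 = 9.

9


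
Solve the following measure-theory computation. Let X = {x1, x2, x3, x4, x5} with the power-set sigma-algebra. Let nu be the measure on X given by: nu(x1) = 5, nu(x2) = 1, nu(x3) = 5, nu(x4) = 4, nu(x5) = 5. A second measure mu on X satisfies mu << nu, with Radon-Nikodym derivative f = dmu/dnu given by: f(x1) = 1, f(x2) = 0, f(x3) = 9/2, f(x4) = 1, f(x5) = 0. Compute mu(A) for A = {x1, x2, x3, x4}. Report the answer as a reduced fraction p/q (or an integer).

By the defining property of the Radon-Nikodym derivative, for every measurable set A,
  mu(A) = integral_A f dnu.
Since nu is a discrete measure concentrated on the atoms of X, the integral over A reduces to the sum
  mu(A) = sum_{x in A} f(x) * nu({x}).
Computing each term:
  x1: f(x1) * nu(x1) = 1 * 5 = 5.
  x2: f(x2) * nu(x2) = 0 * 1 = 0.
  x3: f(x3) * nu(x3) = 9/2 * 5 = 45/2.
  x4: f(x4) * nu(x4) = 1 * 4 = 4.
Summing: mu(A) = 5 + 0 + 45/2 + 4 = 63/2.

63/2


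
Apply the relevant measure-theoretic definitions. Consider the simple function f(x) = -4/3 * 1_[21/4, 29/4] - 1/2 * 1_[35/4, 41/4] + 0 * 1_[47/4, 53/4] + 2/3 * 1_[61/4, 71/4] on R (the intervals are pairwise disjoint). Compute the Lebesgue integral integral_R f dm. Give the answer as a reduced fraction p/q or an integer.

For a simple function f = sum_i c_i * 1_{A_i} with disjoint A_i,
  integral f dm = sum_i c_i * m(A_i).
Lengths of the A_i:
  m(A_1) = 29/4 - 21/4 = 2.
  m(A_2) = 41/4 - 35/4 = 3/2.
  m(A_3) = 53/4 - 47/4 = 3/2.
  m(A_4) = 71/4 - 61/4 = 5/2.
Contributions c_i * m(A_i):
  (-4/3) * (2) = -8/3.
  (-1/2) * (3/2) = -3/4.
  (0) * (3/2) = 0.
  (2/3) * (5/2) = 5/3.
Total: -8/3 - 3/4 + 0 + 5/3 = -7/4.

-7/4


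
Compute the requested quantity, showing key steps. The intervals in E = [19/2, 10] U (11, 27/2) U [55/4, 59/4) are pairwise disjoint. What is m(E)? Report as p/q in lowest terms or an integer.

For pairwise disjoint intervals, m(union_i I_i) = sum_i m(I_i),
and m is invariant under swapping open/closed endpoints (single points have measure 0).
So m(E) = sum_i (b_i - a_i).
  I_1 has length 10 - 19/2 = 1/2.
  I_2 has length 27/2 - 11 = 5/2.
  I_3 has length 59/4 - 55/4 = 1.
Summing:
  m(E) = 1/2 + 5/2 + 1 = 4.

4


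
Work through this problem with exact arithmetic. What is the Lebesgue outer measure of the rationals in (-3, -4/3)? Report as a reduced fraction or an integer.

E = Q cap (-3, -4/3) is a subset of Q, which is countable. Enumerate Q = {q_1, q_2, ...}; for any eps > 0, cover q_k by the open interval (q_k - eps/2^(k+1), q_k + eps/2^(k+1)), of length eps/2^k. The total cover length is sum_{k>=1} eps/2^k = eps. Hence m*(E) <= m*(Q) <= eps for every eps > 0, and since outer measure is non-negative, m*(E) = 0.

0


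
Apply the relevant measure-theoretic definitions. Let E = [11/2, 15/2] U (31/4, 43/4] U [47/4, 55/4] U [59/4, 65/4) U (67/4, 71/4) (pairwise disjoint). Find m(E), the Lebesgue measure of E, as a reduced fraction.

For pairwise disjoint intervals, m(union_i I_i) = sum_i m(I_i),
and m is invariant under swapping open/closed endpoints (single points have measure 0).
So m(E) = sum_i (b_i - a_i).
  I_1 has length 15/2 - 11/2 = 2.
  I_2 has length 43/4 - 31/4 = 3.
  I_3 has length 55/4 - 47/4 = 2.
  I_4 has length 65/4 - 59/4 = 3/2.
  I_5 has length 71/4 - 67/4 = 1.
Summing:
  m(E) = 2 + 3 + 2 + 3/2 + 1 = 19/2.

19/2


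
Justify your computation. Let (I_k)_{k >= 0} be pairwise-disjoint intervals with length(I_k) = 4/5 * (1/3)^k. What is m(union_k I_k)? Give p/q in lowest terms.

By countable additivity of the Lebesgue measure on pairwise disjoint measurable sets,
  m(union_{k >= 0} I_k) = sum_{k >= 0} m(I_k) = sum_{k >= 0} a * r^k,
  with a = 4/5 and r = 1/3.
Since 0 < r = 1/3 < 1, the geometric series converges:
  sum_{k >= 0} a * r^k = a / (1 - r).
  = 4/5 / (1 - 1/3)
  = 4/5 / (2/3)
  = 6/5.

6/5


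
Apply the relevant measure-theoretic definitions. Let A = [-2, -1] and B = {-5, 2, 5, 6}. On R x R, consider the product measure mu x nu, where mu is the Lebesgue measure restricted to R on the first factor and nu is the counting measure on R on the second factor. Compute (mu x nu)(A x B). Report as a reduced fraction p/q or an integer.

For a measurable rectangle A x B, the product measure satisfies
  (mu x nu)(A x B) = mu(A) * nu(B).
  mu(A) = 1.
  nu(B) = 4.
  (mu x nu)(A x B) = 1 * 4 = 4.

4


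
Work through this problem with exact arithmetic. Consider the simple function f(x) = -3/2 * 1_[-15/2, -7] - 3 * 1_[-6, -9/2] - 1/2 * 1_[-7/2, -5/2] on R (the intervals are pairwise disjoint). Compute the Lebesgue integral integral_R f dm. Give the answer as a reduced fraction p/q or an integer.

For a simple function f = sum_i c_i * 1_{A_i} with disjoint A_i,
  integral f dm = sum_i c_i * m(A_i).
Lengths of the A_i:
  m(A_1) = -7 - (-15/2) = 1/2.
  m(A_2) = -9/2 - (-6) = 3/2.
  m(A_3) = -5/2 - (-7/2) = 1.
Contributions c_i * m(A_i):
  (-3/2) * (1/2) = -3/4.
  (-3) * (3/2) = -9/2.
  (-1/2) * (1) = -1/2.
Total: -3/4 - 9/2 - 1/2 = -23/4.

-23/4


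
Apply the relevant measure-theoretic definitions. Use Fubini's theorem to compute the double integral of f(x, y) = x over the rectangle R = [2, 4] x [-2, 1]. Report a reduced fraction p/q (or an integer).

f(x, y) is a tensor product of a function of x and a function of y, and both factors are bounded continuous (hence Lebesgue integrable) on the rectangle, so Fubini's theorem applies:
  integral_R f d(m x m) = (integral_a1^b1 x dx) * (integral_a2^b2 1 dy).
Inner integral in x: integral_{2}^{4} x dx = (4^2 - 2^2)/2
  = 6.
Inner integral in y: integral_{-2}^{1} 1 dy = (1^1 - (-2)^1)/1
  = 3.
Product: (6) * (3) = 18.

18


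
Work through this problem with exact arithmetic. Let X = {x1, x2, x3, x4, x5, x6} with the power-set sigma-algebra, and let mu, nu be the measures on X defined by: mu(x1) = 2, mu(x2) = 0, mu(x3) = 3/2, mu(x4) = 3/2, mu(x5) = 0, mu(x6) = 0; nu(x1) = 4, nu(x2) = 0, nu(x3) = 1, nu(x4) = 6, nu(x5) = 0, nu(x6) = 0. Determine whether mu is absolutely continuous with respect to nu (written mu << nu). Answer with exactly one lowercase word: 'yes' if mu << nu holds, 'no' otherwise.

mu << nu means: every nu-null measurable set is also mu-null; equivalently, for every atom x, if nu({x}) = 0 then mu({x}) = 0.
Checking each atom:
  x1: nu = 4 > 0 -> no constraint.
  x2: nu = 0, mu = 0 -> consistent with mu << nu.
  x3: nu = 1 > 0 -> no constraint.
  x4: nu = 6 > 0 -> no constraint.
  x5: nu = 0, mu = 0 -> consistent with mu << nu.
  x6: nu = 0, mu = 0 -> consistent with mu << nu.
No atom violates the condition. Therefore mu << nu.

yes


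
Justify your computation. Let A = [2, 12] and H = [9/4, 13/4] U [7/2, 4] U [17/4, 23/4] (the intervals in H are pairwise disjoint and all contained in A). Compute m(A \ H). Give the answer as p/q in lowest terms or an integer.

The ambient interval has length m(A) = 12 - 2 = 10.
Since the holes are disjoint and sit inside A, by finite additivity
  m(H) = sum_i (b_i - a_i), and m(A \ H) = m(A) - m(H).
Computing the hole measures:
  m(H_1) = 13/4 - 9/4 = 1.
  m(H_2) = 4 - 7/2 = 1/2.
  m(H_3) = 23/4 - 17/4 = 3/2.
Summed: m(H) = 1 + 1/2 + 3/2 = 3.
So m(A \ H) = 10 - 3 = 7.

7


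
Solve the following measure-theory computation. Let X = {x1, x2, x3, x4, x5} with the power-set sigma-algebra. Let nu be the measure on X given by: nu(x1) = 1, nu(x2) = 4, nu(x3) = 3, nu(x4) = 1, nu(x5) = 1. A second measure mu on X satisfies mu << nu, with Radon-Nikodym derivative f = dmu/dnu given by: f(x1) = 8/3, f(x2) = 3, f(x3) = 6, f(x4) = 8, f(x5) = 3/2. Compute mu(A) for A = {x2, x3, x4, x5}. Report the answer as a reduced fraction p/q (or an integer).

By the defining property of the Radon-Nikodym derivative, for every measurable set A,
  mu(A) = integral_A f dnu.
Since nu is a discrete measure concentrated on the atoms of X, the integral over A reduces to the sum
  mu(A) = sum_{x in A} f(x) * nu({x}).
Computing each term:
  x2: f(x2) * nu(x2) = 3 * 4 = 12.
  x3: f(x3) * nu(x3) = 6 * 3 = 18.
  x4: f(x4) * nu(x4) = 8 * 1 = 8.
  x5: f(x5) * nu(x5) = 3/2 * 1 = 3/2.
Summing: mu(A) = 12 + 18 + 8 + 3/2 = 79/2.

79/2


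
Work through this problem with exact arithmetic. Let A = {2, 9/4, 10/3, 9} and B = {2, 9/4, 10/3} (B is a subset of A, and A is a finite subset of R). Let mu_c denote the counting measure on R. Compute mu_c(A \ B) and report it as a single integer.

Counting measure assigns mu_c(E) = |E| (number of elements) when E is finite. For B subset A, A \ B is the set of elements of A not in B, so |A \ B| = |A| - |B|.
|A| = 4, |B| = 3, so mu_c(A \ B) = 4 - 3 = 1.

1


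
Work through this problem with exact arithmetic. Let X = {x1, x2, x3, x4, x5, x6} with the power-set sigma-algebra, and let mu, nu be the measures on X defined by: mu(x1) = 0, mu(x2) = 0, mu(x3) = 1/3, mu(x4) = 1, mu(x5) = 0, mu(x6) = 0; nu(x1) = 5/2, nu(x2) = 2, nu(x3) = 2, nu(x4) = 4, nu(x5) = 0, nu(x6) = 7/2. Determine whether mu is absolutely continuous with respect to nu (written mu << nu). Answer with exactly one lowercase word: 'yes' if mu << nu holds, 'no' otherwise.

mu << nu means: every nu-null measurable set is also mu-null; equivalently, for every atom x, if nu({x}) = 0 then mu({x}) = 0.
Checking each atom:
  x1: nu = 5/2 > 0 -> no constraint.
  x2: nu = 2 > 0 -> no constraint.
  x3: nu = 2 > 0 -> no constraint.
  x4: nu = 4 > 0 -> no constraint.
  x5: nu = 0, mu = 0 -> consistent with mu << nu.
  x6: nu = 7/2 > 0 -> no constraint.
No atom violates the condition. Therefore mu << nu.

yes


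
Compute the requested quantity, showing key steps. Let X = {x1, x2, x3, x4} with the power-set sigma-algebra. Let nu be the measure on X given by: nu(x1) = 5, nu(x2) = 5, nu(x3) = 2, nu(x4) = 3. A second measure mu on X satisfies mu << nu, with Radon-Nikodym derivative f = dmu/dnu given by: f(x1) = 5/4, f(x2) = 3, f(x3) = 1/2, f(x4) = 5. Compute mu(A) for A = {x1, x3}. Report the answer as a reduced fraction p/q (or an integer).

By the defining property of the Radon-Nikodym derivative, for every measurable set A,
  mu(A) = integral_A f dnu.
Since nu is a discrete measure concentrated on the atoms of X, the integral over A reduces to the sum
  mu(A) = sum_{x in A} f(x) * nu({x}).
Computing each term:
  x1: f(x1) * nu(x1) = 5/4 * 5 = 25/4.
  x3: f(x3) * nu(x3) = 1/2 * 2 = 1.
Summing: mu(A) = 25/4 + 1 = 29/4.

29/4


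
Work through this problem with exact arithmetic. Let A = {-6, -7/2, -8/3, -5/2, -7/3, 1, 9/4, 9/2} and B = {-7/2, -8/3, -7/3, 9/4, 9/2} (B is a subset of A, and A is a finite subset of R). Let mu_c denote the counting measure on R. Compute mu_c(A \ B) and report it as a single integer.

Counting measure assigns mu_c(E) = |E| (number of elements) when E is finite. For B subset A, A \ B is the set of elements of A not in B, so |A \ B| = |A| - |B|.
|A| = 8, |B| = 5, so mu_c(A \ B) = 8 - 5 = 3.

3


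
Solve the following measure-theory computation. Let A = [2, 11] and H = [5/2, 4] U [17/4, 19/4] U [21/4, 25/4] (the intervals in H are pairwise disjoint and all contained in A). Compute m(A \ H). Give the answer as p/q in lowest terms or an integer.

The ambient interval has length m(A) = 11 - 2 = 9.
Since the holes are disjoint and sit inside A, by finite additivity
  m(H) = sum_i (b_i - a_i), and m(A \ H) = m(A) - m(H).
Computing the hole measures:
  m(H_1) = 4 - 5/2 = 3/2.
  m(H_2) = 19/4 - 17/4 = 1/2.
  m(H_3) = 25/4 - 21/4 = 1.
Summed: m(H) = 3/2 + 1/2 + 1 = 3.
So m(A \ H) = 9 - 3 = 6.

6


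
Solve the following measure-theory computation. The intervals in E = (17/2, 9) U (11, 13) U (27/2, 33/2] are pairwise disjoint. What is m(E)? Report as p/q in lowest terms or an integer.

For pairwise disjoint intervals, m(union_i I_i) = sum_i m(I_i),
and m is invariant under swapping open/closed endpoints (single points have measure 0).
So m(E) = sum_i (b_i - a_i).
  I_1 has length 9 - 17/2 = 1/2.
  I_2 has length 13 - 11 = 2.
  I_3 has length 33/2 - 27/2 = 3.
Summing:
  m(E) = 1/2 + 2 + 3 = 11/2.

11/2


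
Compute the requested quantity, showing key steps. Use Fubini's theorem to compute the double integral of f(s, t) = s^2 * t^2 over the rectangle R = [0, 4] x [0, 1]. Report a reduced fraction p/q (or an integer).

f(s, t) is a tensor product of a function of s and a function of t, and both factors are bounded continuous (hence Lebesgue integrable) on the rectangle, so Fubini's theorem applies:
  integral_R f d(m x m) = (integral_a1^b1 s^2 ds) * (integral_a2^b2 t^2 dt).
Inner integral in s: integral_{0}^{4} s^2 ds = (4^3 - 0^3)/3
  = 64/3.
Inner integral in t: integral_{0}^{1} t^2 dt = (1^3 - 0^3)/3
  = 1/3.
Product: (64/3) * (1/3) = 64/9.

64/9


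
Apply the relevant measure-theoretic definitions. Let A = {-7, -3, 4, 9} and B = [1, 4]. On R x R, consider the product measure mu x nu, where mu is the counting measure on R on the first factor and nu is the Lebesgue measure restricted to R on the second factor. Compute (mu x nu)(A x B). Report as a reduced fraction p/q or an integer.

For a measurable rectangle A x B, the product measure satisfies
  (mu x nu)(A x B) = mu(A) * nu(B).
  mu(A) = 4.
  nu(B) = 3.
  (mu x nu)(A x B) = 4 * 3 = 12.

12


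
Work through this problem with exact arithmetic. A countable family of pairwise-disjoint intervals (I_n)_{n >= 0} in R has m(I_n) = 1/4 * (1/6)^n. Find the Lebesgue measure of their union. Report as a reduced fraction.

By countable additivity of the Lebesgue measure on pairwise disjoint measurable sets,
  m(union_{n >= 0} I_n) = sum_{n >= 0} m(I_n) = sum_{n >= 0} a * r^n,
  with a = 1/4 and r = 1/6.
Since 0 < r = 1/6 < 1, the geometric series converges:
  sum_{n >= 0} a * r^n = a / (1 - r).
  = 1/4 / (1 - 1/6)
  = 1/4 / (5/6)
  = 3/10.

3/10


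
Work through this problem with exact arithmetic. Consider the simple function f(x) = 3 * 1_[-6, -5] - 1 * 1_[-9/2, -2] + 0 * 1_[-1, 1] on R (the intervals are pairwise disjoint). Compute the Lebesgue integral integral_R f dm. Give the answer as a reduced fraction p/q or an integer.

For a simple function f = sum_i c_i * 1_{A_i} with disjoint A_i,
  integral f dm = sum_i c_i * m(A_i).
Lengths of the A_i:
  m(A_1) = -5 - (-6) = 1.
  m(A_2) = -2 - (-9/2) = 5/2.
  m(A_3) = 1 - (-1) = 2.
Contributions c_i * m(A_i):
  (3) * (1) = 3.
  (-1) * (5/2) = -5/2.
  (0) * (2) = 0.
Total: 3 - 5/2 + 0 = 1/2.

1/2


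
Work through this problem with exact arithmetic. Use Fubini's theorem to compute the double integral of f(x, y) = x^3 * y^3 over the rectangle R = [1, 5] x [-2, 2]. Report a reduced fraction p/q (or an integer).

f(x, y) is a tensor product of a function of x and a function of y, and both factors are bounded continuous (hence Lebesgue integrable) on the rectangle, so Fubini's theorem applies:
  integral_R f d(m x m) = (integral_a1^b1 x^3 dx) * (integral_a2^b2 y^3 dy).
Inner integral in x: integral_{1}^{5} x^3 dx = (5^4 - 1^4)/4
  = 156.
Inner integral in y: integral_{-2}^{2} y^3 dy = (2^4 - (-2)^4)/4
  = 0.
Product: (156) * (0) = 0.

0


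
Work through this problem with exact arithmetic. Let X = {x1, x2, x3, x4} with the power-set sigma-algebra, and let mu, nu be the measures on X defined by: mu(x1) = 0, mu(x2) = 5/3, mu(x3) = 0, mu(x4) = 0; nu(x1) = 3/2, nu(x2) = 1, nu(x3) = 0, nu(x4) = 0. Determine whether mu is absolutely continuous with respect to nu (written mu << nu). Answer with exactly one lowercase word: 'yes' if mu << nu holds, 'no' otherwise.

mu << nu means: every nu-null measurable set is also mu-null; equivalently, for every atom x, if nu({x}) = 0 then mu({x}) = 0.
Checking each atom:
  x1: nu = 3/2 > 0 -> no constraint.
  x2: nu = 1 > 0 -> no constraint.
  x3: nu = 0, mu = 0 -> consistent with mu << nu.
  x4: nu = 0, mu = 0 -> consistent with mu << nu.
No atom violates the condition. Therefore mu << nu.

yes


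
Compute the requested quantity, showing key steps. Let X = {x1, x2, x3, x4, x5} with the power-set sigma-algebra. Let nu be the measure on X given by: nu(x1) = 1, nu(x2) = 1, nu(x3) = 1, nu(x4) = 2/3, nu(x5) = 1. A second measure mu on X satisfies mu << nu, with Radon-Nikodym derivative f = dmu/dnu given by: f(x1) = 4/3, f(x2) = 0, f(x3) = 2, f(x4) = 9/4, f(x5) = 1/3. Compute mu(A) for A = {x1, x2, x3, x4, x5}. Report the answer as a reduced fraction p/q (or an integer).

By the defining property of the Radon-Nikodym derivative, for every measurable set A,
  mu(A) = integral_A f dnu.
Since nu is a discrete measure concentrated on the atoms of X, the integral over A reduces to the sum
  mu(A) = sum_{x in A} f(x) * nu({x}).
Computing each term:
  x1: f(x1) * nu(x1) = 4/3 * 1 = 4/3.
  x2: f(x2) * nu(x2) = 0 * 1 = 0.
  x3: f(x3) * nu(x3) = 2 * 1 = 2.
  x4: f(x4) * nu(x4) = 9/4 * 2/3 = 3/2.
  x5: f(x5) * nu(x5) = 1/3 * 1 = 1/3.
Summing: mu(A) = 4/3 + 0 + 2 + 3/2 + 1/3 = 31/6.

31/6


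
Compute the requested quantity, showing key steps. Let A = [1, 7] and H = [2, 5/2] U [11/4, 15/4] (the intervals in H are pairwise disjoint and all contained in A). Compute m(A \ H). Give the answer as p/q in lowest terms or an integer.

The ambient interval has length m(A) = 7 - 1 = 6.
Since the holes are disjoint and sit inside A, by finite additivity
  m(H) = sum_i (b_i - a_i), and m(A \ H) = m(A) - m(H).
Computing the hole measures:
  m(H_1) = 5/2 - 2 = 1/2.
  m(H_2) = 15/4 - 11/4 = 1.
Summed: m(H) = 1/2 + 1 = 3/2.
So m(A \ H) = 6 - 3/2 = 9/2.

9/2


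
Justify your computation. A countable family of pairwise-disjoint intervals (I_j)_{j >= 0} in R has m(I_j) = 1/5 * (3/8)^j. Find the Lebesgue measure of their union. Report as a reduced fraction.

By countable additivity of the Lebesgue measure on pairwise disjoint measurable sets,
  m(union_{j >= 0} I_j) = sum_{j >= 0} m(I_j) = sum_{j >= 0} a * r^j,
  with a = 1/5 and r = 3/8.
Since 0 < r = 3/8 < 1, the geometric series converges:
  sum_{j >= 0} a * r^j = a / (1 - r).
  = 1/5 / (1 - 3/8)
  = 1/5 / (5/8)
  = 8/25.

8/25


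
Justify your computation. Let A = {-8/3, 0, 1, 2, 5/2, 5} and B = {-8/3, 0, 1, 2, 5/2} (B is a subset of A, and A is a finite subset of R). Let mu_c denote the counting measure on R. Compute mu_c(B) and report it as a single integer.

Counting measure assigns mu_c(E) = |E| (number of elements) when E is finite.
B has 5 element(s), so mu_c(B) = 5.

5


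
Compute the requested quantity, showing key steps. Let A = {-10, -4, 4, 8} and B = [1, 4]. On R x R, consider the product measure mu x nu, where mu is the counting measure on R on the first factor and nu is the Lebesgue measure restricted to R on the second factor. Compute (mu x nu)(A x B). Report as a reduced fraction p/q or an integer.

For a measurable rectangle A x B, the product measure satisfies
  (mu x nu)(A x B) = mu(A) * nu(B).
  mu(A) = 4.
  nu(B) = 3.
  (mu x nu)(A x B) = 4 * 3 = 12.

12


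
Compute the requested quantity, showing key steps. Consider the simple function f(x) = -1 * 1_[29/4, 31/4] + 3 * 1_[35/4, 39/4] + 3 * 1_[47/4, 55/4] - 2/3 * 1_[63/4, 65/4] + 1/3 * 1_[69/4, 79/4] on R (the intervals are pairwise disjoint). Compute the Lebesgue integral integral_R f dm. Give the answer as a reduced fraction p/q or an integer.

For a simple function f = sum_i c_i * 1_{A_i} with disjoint A_i,
  integral f dm = sum_i c_i * m(A_i).
Lengths of the A_i:
  m(A_1) = 31/4 - 29/4 = 1/2.
  m(A_2) = 39/4 - 35/4 = 1.
  m(A_3) = 55/4 - 47/4 = 2.
  m(A_4) = 65/4 - 63/4 = 1/2.
  m(A_5) = 79/4 - 69/4 = 5/2.
Contributions c_i * m(A_i):
  (-1) * (1/2) = -1/2.
  (3) * (1) = 3.
  (3) * (2) = 6.
  (-2/3) * (1/2) = -1/3.
  (1/3) * (5/2) = 5/6.
Total: -1/2 + 3 + 6 - 1/3 + 5/6 = 9.

9


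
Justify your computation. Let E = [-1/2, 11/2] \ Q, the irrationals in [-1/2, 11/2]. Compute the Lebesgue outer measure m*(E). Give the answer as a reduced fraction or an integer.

The interval I = [-1/2, 11/2] has m(I) = 11/2 - (-1/2) = 6 (endpoints are measure-zero, so open/closed/half-open agree). Write I = (I cap Q) u (I \ Q). The rationals in I are countable, so m*(I cap Q) = 0 (cover each rational by intervals whose total length is arbitrarily small). By countable subadditivity m*(I) <= m*(I cap Q) + m*(I \ Q), hence m*(I \ Q) >= m(I) = 6. The reverse inequality m*(I \ Q) <= m*(I) = 6 is trivial since (I \ Q) is a subset of I. Therefore m*(I \ Q) = 6.

6


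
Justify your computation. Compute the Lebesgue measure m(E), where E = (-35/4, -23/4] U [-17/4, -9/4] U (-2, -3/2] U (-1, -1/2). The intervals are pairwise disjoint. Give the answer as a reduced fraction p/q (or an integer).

For pairwise disjoint intervals, m(union_i I_i) = sum_i m(I_i),
and m is invariant under swapping open/closed endpoints (single points have measure 0).
So m(E) = sum_i (b_i - a_i).
  I_1 has length -23/4 - (-35/4) = 3.
  I_2 has length -9/4 - (-17/4) = 2.
  I_3 has length -3/2 - (-2) = 1/2.
  I_4 has length -1/2 - (-1) = 1/2.
Summing:
  m(E) = 3 + 2 + 1/2 + 1/2 = 6.

6


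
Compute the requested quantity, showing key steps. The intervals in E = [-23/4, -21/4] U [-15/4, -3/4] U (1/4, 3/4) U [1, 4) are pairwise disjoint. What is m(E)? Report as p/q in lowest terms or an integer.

For pairwise disjoint intervals, m(union_i I_i) = sum_i m(I_i),
and m is invariant under swapping open/closed endpoints (single points have measure 0).
So m(E) = sum_i (b_i - a_i).
  I_1 has length -21/4 - (-23/4) = 1/2.
  I_2 has length -3/4 - (-15/4) = 3.
  I_3 has length 3/4 - 1/4 = 1/2.
  I_4 has length 4 - 1 = 3.
Summing:
  m(E) = 1/2 + 3 + 1/2 + 3 = 7.

7


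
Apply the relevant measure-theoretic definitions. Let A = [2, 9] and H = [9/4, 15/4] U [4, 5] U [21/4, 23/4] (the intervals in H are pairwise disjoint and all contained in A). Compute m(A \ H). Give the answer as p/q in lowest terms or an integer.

The ambient interval has length m(A) = 9 - 2 = 7.
Since the holes are disjoint and sit inside A, by finite additivity
  m(H) = sum_i (b_i - a_i), and m(A \ H) = m(A) - m(H).
Computing the hole measures:
  m(H_1) = 15/4 - 9/4 = 3/2.
  m(H_2) = 5 - 4 = 1.
  m(H_3) = 23/4 - 21/4 = 1/2.
Summed: m(H) = 3/2 + 1 + 1/2 = 3.
So m(A \ H) = 7 - 3 = 4.

4


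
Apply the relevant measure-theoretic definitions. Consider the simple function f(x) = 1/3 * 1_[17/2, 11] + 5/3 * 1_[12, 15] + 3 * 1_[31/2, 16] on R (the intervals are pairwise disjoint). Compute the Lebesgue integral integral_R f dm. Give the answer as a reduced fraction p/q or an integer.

For a simple function f = sum_i c_i * 1_{A_i} with disjoint A_i,
  integral f dm = sum_i c_i * m(A_i).
Lengths of the A_i:
  m(A_1) = 11 - 17/2 = 5/2.
  m(A_2) = 15 - 12 = 3.
  m(A_3) = 16 - 31/2 = 1/2.
Contributions c_i * m(A_i):
  (1/3) * (5/2) = 5/6.
  (5/3) * (3) = 5.
  (3) * (1/2) = 3/2.
Total: 5/6 + 5 + 3/2 = 22/3.

22/3


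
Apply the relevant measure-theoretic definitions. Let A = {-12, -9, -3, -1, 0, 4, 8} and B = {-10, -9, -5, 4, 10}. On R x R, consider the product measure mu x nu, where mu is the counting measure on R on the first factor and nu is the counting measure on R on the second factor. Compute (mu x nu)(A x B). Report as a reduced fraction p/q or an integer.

For a measurable rectangle A x B, the product measure satisfies
  (mu x nu)(A x B) = mu(A) * nu(B).
  mu(A) = 7.
  nu(B) = 5.
  (mu x nu)(A x B) = 7 * 5 = 35.

35


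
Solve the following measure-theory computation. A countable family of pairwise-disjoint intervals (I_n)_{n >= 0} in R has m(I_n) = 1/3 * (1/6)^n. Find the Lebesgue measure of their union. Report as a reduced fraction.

By countable additivity of the Lebesgue measure on pairwise disjoint measurable sets,
  m(union_{n >= 0} I_n) = sum_{n >= 0} m(I_n) = sum_{n >= 0} a * r^n,
  with a = 1/3 and r = 1/6.
Since 0 < r = 1/6 < 1, the geometric series converges:
  sum_{n >= 0} a * r^n = a / (1 - r).
  = 1/3 / (1 - 1/6)
  = 1/3 / (5/6)
  = 2/5.

2/5


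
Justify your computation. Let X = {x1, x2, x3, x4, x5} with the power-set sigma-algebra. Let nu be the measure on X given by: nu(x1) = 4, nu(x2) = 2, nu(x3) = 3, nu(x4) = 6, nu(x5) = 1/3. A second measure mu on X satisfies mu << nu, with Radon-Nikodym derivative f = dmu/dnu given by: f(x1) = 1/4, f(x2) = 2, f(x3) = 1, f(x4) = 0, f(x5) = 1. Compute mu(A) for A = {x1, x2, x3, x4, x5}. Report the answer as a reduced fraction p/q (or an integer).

By the defining property of the Radon-Nikodym derivative, for every measurable set A,
  mu(A) = integral_A f dnu.
Since nu is a discrete measure concentrated on the atoms of X, the integral over A reduces to the sum
  mu(A) = sum_{x in A} f(x) * nu({x}).
Computing each term:
  x1: f(x1) * nu(x1) = 1/4 * 4 = 1.
  x2: f(x2) * nu(x2) = 2 * 2 = 4.
  x3: f(x3) * nu(x3) = 1 * 3 = 3.
  x4: f(x4) * nu(x4) = 0 * 6 = 0.
  x5: f(x5) * nu(x5) = 1 * 1/3 = 1/3.
Summing: mu(A) = 1 + 4 + 3 + 0 + 1/3 = 25/3.

25/3


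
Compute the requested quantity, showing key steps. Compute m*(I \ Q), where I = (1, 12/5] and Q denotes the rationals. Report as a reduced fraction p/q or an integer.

The interval I = (1, 12/5] has m(I) = 12/5 - 1 = 7/5 (endpoints are measure-zero, so open/closed/half-open agree). Write I = (I cap Q) u (I \ Q). The rationals in I are countable, so m*(I cap Q) = 0 (cover each rational by intervals whose total length is arbitrarily small). By countable subadditivity m*(I) <= m*(I cap Q) + m*(I \ Q), hence m*(I \ Q) >= m(I) = 7/5. The reverse inequality m*(I \ Q) <= m*(I) = 7/5 is trivial since (I \ Q) is a subset of I. Therefore m*(I \ Q) = 7/5.

7/5


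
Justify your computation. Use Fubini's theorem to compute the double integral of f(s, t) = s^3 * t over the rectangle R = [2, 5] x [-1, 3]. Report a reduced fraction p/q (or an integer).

f(s, t) is a tensor product of a function of s and a function of t, and both factors are bounded continuous (hence Lebesgue integrable) on the rectangle, so Fubini's theorem applies:
  integral_R f d(m x m) = (integral_a1^b1 s^3 ds) * (integral_a2^b2 t dt).
Inner integral in s: integral_{2}^{5} s^3 ds = (5^4 - 2^4)/4
  = 609/4.
Inner integral in t: integral_{-1}^{3} t dt = (3^2 - (-1)^2)/2
  = 4.
Product: (609/4) * (4) = 609.

609
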